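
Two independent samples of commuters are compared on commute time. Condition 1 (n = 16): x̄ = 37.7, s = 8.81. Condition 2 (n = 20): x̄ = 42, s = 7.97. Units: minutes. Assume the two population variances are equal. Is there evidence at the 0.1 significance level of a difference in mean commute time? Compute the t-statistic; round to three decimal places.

Let group 1 = condition 1, group 2 = condition 2. H0: μ_1 = μ_2; H1: μ_1 ≠ μ_2 (two-sample pooled-variance t-test, two-sided).
s_p² = [(16−1)·8.81² + (20−1)·7.97²]/(16+20−2) = 69.7394
t = (37.7 − 42)/√[69.7394·(1/16 + 1/20)] = -1.535
df = n₁ + n₂ − 2 = 34
Two-sided p-value ≈ 0.1340
Since p ≈ 0.1340 > α = 0.1, fail to reject H0; the evidence is not statistically significant.

-1.535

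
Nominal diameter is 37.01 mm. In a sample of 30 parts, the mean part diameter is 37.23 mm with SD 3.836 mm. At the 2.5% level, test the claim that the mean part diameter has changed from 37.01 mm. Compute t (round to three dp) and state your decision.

H0: μ = 37.01; H1: μ ≠ 37.01 (one-sample t-test, two-sided).
t = (x̄ − μ₀)/(s/√n) = (37.23 − 37.01)/(3.836/√30) = 0.314
df = n − 1 = 29
Two-sided p-value ≈ 0.756
Since p ≈ 0.756 > α = 0.025, fail to reject H0; the data do not provide sufficient evidence against H0.

t = 0.314; fail to reject H0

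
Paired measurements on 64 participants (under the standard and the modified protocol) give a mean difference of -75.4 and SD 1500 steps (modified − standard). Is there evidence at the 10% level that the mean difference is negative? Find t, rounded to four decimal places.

H0: μ_d = 0; H1: μ_d < 0 (paired t-test on the differences, left-tailed).
t = d̄/(s_d/√n) = -75.4/(1500/√64) = -0.4021
df = n − 1 = 63
p-value = P(T ≤ -0.4021) ≈ 0.3445
Since p ≈ 0.3445 > α = 0.1, fail to reject H0; the evidence is not statistically significant.

-0.4021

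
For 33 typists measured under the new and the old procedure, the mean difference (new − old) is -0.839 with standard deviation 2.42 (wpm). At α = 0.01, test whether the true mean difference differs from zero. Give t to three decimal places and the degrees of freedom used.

H0: μ_d = 0; H1: μ_d ≠ 0 (paired t-test on the differences, two-sided).
t = d̄/(s_d/√n) = -0.839/(2.42/√33) = -1.992
df = n − 1 = 32
Two-sided p-value ≈ 0.0550
Since p ≈ 0.0550 > α = 0.01, fail to reject H0; the evidence is not statistically significant.

t = -1.992, df = 32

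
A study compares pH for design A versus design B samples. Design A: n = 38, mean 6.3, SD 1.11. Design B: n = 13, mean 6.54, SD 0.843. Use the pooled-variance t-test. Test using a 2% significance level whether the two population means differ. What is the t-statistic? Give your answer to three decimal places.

-0.711

Let group 1 = design A, group 2 = design B. H0: μ_1 = μ_2; H1: μ_1 ≠ μ_2 (two-sample pooled-variance t-test, two-sided).
s_p² = [(38−1)·1.11² + (13−1)·0.843²]/(38+13−2) = 1.1044
t = (6.3 − 6.54)/√[1.1044·(1/38 + 1/13)] = -0.711
df = n₁ + n₂ − 2 = 49
Two-sided p-value ≈ 0.4806
Since p ≈ 0.4806 > α = 0.02, fail to reject H0; the evidence is not statistically significant.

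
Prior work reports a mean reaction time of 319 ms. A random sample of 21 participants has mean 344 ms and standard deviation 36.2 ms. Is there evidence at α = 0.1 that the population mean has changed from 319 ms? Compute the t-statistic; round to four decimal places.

H0: μ = 319; H1: μ ≠ 319 (one-sample t-test, two-sided).
t = (x̄ − μ₀)/(s/√n) = (344 − 319)/(36.2/√21) = 3.1648
df = n − 1 = 20
Two-sided p-value ≈ 0.0049
Since p ≈ 0.0049 < α = 0.1, reject H0; the evidence is statistically significant.

3.1648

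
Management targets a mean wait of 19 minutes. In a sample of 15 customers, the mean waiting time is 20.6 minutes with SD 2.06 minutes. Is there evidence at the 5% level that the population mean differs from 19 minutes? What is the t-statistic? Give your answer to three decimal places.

3.008

H0: μ = 19; H1: μ ≠ 19 (one-sample t-test, two-sided).
t = (x̄ − μ₀)/(s/√n) = (20.6 − 19)/(2.06/√15) = 3.008
df = n − 1 = 14
Two-sided p-value ≈ 0.009
Since p ≈ 0.009 < α = 0.05, reject H0; the evidence is statistically significant.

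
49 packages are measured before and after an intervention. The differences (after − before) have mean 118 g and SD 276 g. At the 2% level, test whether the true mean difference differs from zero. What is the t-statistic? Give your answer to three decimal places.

2.993

H0: μ_d = 0; H1: μ_d ≠ 0 (paired t-test on the differences, two-sided).
t = d̄/(s_d/√n) = 118/(276/√49) = 2.993
df = n − 1 = 48
Two-sided p-value ≈ 0.004
Since p ≈ 0.004 < α = 0.02, reject H0; the evidence is statistically significant.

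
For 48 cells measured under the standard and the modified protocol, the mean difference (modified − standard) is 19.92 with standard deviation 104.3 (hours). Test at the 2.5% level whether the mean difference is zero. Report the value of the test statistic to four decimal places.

1.3232

H0: μ_d = 0; H1: μ_d ≠ 0 (paired t-test on the differences, two-sided).
t = d̄/(s_d/√n) = 19.92/(104.3/√48) = 1.3232
df = n − 1 = 47
Two-sided p-value ≈ 0.1922
Since p ≈ 0.1922 > α = 0.025, fail to reject H0; the data do not provide sufficient evidence against H0.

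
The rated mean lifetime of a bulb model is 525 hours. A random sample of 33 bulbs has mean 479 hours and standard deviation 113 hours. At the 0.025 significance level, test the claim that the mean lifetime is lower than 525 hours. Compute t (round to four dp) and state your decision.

t = -2.3385; reject H0

H0: μ = 525; H1: μ < 525 (one-sample t-test, left-tailed).
t = (x̄ − μ₀)/(s/√n) = (479 − 525)/(113/√33) = -2.3385
df = n − 1 = 32
p-value = P(T ≤ -2.3385) ≈ 0.0129
Since p ≈ 0.0129 < α = 0.025, reject H0; the data support H1.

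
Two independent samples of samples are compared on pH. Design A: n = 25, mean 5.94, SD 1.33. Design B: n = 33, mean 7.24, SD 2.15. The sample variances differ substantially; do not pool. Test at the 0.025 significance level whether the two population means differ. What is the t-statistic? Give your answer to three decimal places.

Let group 1 = design A, group 2 = design B. H0: μ_1 = μ_2; H1: μ_1 ≠ μ_2 (Welch's two-sample t-test, two-sided).
t = (x̄_1 − x̄_2)/√(s_1²/n_1 + s_2²/n_2) = (5.94 − 7.24)/√(1.33²/25 + 2.15²/33) = -2.831
Welch–Satterthwaite df ≈ 54.09
Two-sided p-value ≈ 0.006
Since p ≈ 0.006 < α = 0.025, reject H0; the data support H1.

-2.831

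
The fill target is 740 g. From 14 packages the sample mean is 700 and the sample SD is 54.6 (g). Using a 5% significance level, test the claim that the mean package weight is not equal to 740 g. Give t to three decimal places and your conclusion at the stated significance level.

t = -2.741; reject H0

H0: μ = 740; H1: μ ≠ 740 (one-sample t-test, two-sided).
t = (x̄ − μ₀)/(s/√n) = (700 − 740)/(54.6/√14) = -2.741
df = n − 1 = 13
Two-sided p-value ≈ 0.017
Since p ≈ 0.017 < α = 0.05, reject H0; the evidence is statistically significant.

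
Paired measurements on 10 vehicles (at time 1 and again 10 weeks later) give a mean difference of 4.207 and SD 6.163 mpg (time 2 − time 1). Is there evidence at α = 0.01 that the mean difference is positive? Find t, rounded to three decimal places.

2.159

H0: μ_d = 0; H1: μ_d > 0 (paired t-test on the differences, right-tailed).
t = d̄/(s_d/√n) = 4.207/(6.163/√10) = 2.159
df = n − 1 = 9
p-value = P(T ≥ 2.159) ≈ 0.030
Since p ≈ 0.030 > α = 0.01, fail to reject H0; the data do not provide sufficient evidence against H0.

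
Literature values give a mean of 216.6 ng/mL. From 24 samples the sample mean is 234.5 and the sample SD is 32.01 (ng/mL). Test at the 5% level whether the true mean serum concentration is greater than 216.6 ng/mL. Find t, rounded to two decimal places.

H0: μ = 216.6; H1: μ > 216.6 (one-sample t-test, right-tailed).
t = (x̄ − μ₀)/(s/√n) = (234.5 − 216.6)/(32.01/√24) = 2.74
df = n − 1 = 23
p-value = P(T ≥ 2.74) ≈ 0.0058
Since p ≈ 0.0058 < α = 0.05, reject H0; the evidence is statistically significant.

2.74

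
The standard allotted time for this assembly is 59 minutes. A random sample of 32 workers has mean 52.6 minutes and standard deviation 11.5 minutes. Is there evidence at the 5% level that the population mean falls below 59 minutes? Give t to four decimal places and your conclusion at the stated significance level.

t = -3.1482; reject H0

H0: μ = 59; H1: μ < 59 (one-sample t-test, left-tailed).
t = (x̄ − μ₀)/(s/√n) = (52.6 − 59)/(11.5/√32) = -3.1482
df = n − 1 = 31
p-value = P(T ≤ -3.1482) ≈ 0.0018
Since p ≈ 0.0018 < α = 0.05, reject H0; the evidence is statistically significant.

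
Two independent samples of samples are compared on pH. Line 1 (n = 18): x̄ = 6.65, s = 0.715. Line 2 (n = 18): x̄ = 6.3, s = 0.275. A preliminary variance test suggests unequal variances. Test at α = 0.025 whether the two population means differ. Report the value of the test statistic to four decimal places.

1.9384

Let group 1 = line 1, group 2 = line 2. H0: μ_1 = μ_2; H1: μ_1 ≠ μ_2 (Welch's two-sample t-test, two-sided).
t = (x̄_1 − x̄_2)/√(s_1²/n_1 + s_2²/n_2) = (6.65 − 6.3)/√(0.715²/18 + 0.275²/18) = 1.9384
Welch–Satterthwaite df ≈ 21.92
Two-sided p-value ≈ 0.066
Since p ≈ 0.066 > α = 0.025, fail to reject H0; the data do not provide sufficient evidence against H0.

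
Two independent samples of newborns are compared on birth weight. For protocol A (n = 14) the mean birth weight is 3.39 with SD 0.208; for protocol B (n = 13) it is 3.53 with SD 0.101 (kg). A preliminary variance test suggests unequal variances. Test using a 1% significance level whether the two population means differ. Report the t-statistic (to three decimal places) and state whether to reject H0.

Let group 1 = protocol A, group 2 = protocol B. H0: μ_1 = μ_2; H1: μ_1 ≠ μ_2 (Welch's two-sample t-test, two-sided).
t = (x̄_1 − x̄_2)/√(s_1²/n_1 + s_2²/n_2) = (3.39 − 3.53)/√(0.208²/14 + 0.101²/13) = -2.249
Welch–Satterthwaite df ≈ 19.11
Two-sided p-value ≈ 0.0365
Since p ≈ 0.0365 > α = 0.01, fail to reject H0; the evidence is not statistically significant.

t = -2.249; fail to reject H0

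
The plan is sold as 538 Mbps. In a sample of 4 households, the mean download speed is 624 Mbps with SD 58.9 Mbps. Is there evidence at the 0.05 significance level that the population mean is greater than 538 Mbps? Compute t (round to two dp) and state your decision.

H0: μ = 538; H1: μ > 538 (one-sample t-test, right-tailed).
t = (x̄ − μ₀)/(s/√n) = (624 − 538)/(58.9/√4) = 2.92
df = n − 1 = 3
p-value = P(T ≥ 2.92) ≈ 0.0307
Since p ≈ 0.0307 < α = 0.05, reject H0; the data support H1.

t = 2.92; reject H0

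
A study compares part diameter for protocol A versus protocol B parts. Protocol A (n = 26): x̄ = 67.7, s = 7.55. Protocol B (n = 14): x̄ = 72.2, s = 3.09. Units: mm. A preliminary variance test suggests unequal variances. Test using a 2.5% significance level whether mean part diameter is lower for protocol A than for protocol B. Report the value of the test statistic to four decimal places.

Let group 1 = protocol A, group 2 = protocol B. H0: μ_1 = μ_2; H1: μ_1 < μ_2 (Welch's two-sample t-test, left-tailed).
t = (x̄_1 − x̄_2)/√(s_1²/n_1 + s_2²/n_2) = (67.7 − 72.2)/√(7.55²/26 + 3.09²/14) = -2.6542
Welch–Satterthwaite df ≈ 36.23
p-value = P(T ≤ -2.6542) ≈ 0.006
Since p ≈ 0.006 < α = 0.025, reject H0; the data support H1.

-2.6542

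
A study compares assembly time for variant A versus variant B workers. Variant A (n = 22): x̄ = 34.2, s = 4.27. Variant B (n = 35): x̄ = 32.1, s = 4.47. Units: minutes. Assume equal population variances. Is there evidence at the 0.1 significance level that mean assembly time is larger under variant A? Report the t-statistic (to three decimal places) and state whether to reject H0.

t = 1.756; reject H0

Let group 1 = variant A, group 2 = variant B. H0: μ_1 = μ_2; H1: μ_1 > μ_2 (two-sample pooled-variance t-test, right-tailed).
s_p² = [(22−1)·4.27² + (35−1)·4.47²]/(22+35−2) = 19.3135
t = (34.2 − 32.1)/√[19.3135·(1/22 + 1/35)] = 1.756
df = n₁ + n₂ − 2 = 55
p-value = P(T ≥ 1.756) ≈ 0.042
Since p ≈ 0.042 < α = 0.1, reject H0; the data support H1.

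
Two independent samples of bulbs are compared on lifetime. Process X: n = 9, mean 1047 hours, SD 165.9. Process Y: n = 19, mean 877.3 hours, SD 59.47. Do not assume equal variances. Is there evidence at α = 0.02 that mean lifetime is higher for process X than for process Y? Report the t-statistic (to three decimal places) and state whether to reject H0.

t = 2.979; reject H0

Let group 1 = process X, group 2 = process Y. H0: μ_1 = μ_2; H1: μ_1 > μ_2 (Welch's two-sample t-test, right-tailed).
t = (x̄_1 − x̄_2)/√(s_1²/n_1 + s_2²/n_2) = (1047 − 877.3)/√(165.9²/9 + 59.47²/19) = 2.979
Welch–Satterthwaite df ≈ 8.99
p-value = P(T ≥ 2.979) ≈ 0.0077
Since p ≈ 0.0077 < α = 0.02, reject H0; the data support H1.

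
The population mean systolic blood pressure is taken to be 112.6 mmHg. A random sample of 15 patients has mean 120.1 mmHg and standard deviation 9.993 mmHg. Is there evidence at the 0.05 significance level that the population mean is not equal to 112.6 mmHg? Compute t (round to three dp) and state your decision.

H0: μ = 112.6; H1: μ ≠ 112.6 (one-sample t-test, two-sided).
t = (x̄ − μ₀)/(s/√n) = (120.1 − 112.6)/(9.993/√15) = 2.907
df = n − 1 = 14
Two-sided p-value ≈ 0.0115
Since p ≈ 0.0115 < α = 0.05, reject H0; the evidence is statistically significant.

t = 2.907; reject H0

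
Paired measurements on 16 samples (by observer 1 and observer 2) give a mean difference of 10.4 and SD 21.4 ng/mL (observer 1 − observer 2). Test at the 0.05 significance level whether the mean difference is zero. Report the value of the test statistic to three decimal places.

H0: μ_d = 0; H1: μ_d ≠ 0 (paired t-test on the differences, two-sided).
t = d̄/(s_d/√n) = 10.4/(21.4/√16) = 1.944
df = n − 1 = 15
Two-sided p-value ≈ 0.0709
Since p ≈ 0.0709 > α = 0.05, fail to reject H0; the evidence is not statistically significant.

1.944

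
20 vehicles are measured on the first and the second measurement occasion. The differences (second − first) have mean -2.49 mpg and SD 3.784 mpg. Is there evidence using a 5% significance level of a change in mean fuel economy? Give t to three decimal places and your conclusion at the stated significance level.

H0: μ_d = 0; H1: μ_d ≠ 0 (paired t-test on the differences, two-sided).
t = d̄/(s_d/√n) = -2.49/(3.784/√20) = -2.943
df = n − 1 = 19
Two-sided p-value ≈ 0.0084
Since p ≈ 0.0084 < α = 0.05, reject H0; the data support H1.

t = -2.943; reject H0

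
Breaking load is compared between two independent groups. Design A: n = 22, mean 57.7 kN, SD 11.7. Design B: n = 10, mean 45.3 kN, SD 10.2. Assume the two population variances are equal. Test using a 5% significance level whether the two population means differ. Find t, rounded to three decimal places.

Let group 1 = design A, group 2 = design B. H0: μ_1 = μ_2; H1: μ_1 ≠ μ_2 (two-sample pooled-variance t-test, two-sided).
s_p² = [(22−1)·11.7² + (10−1)·10.2²]/(22+10−2) = 127.035
t = (57.7 − 45.3)/√[127.035·(1/22 + 1/10)] = 2.885
df = n₁ + n₂ − 2 = 30
Two-sided p-value ≈ 0.007
Since p ≈ 0.007 < α = 0.05, reject H0; the evidence is statistically significant.

2.885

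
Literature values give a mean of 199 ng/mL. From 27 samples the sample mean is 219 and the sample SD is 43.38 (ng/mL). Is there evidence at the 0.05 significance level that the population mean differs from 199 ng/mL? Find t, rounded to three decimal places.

2.396

H0: μ = 199; H1: μ ≠ 199 (one-sample t-test, two-sided).
t = (x̄ − μ₀)/(s/√n) = (219 − 199)/(43.38/√27) = 2.396
df = n − 1 = 26
Two-sided p-value ≈ 0.0241
Since p ≈ 0.0241 < α = 0.05, reject H0; the data support H1.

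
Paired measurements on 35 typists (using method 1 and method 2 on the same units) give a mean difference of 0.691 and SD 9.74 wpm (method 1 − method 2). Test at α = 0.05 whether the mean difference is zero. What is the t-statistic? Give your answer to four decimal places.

0.4197

H0: μ_d = 0; H1: μ_d ≠ 0 (paired t-test on the differences, two-sided).
t = d̄/(s_d/√n) = 0.691/(9.74/√35) = 0.4197
df = n − 1 = 34
Two-sided p-value ≈ 0.6773
Since p ≈ 0.6773 > α = 0.05, fail to reject H0; the data do not provide sufficient evidence against H0.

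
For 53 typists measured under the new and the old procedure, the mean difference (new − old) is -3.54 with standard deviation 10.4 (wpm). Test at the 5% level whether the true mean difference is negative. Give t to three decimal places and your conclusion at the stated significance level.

H0: μ_d = 0; H1: μ_d < 0 (paired t-test on the differences, left-tailed).
t = d̄/(s_d/√n) = -3.54/(10.4/√53) = -2.478
df = n − 1 = 52
p-value = P(T ≤ -2.478) ≈ 0.008
Since p ≈ 0.008 < α = 0.05, reject H0; the data support H1.

t = -2.478; reject H0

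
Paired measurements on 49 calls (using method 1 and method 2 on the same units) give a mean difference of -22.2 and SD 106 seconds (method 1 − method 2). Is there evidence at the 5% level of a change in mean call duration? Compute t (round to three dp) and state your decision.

H0: μ_d = 0; H1: μ_d ≠ 0 (paired t-test on the differences, two-sided).
t = d̄/(s_d/√n) = -22.2/(106/√49) = -1.466
df = n − 1 = 48
Two-sided p-value ≈ 0.1492
Since p ≈ 0.1492 > α = 0.05, fail to reject H0; the evidence is not statistically significant.

t = -1.466; fail to reject H0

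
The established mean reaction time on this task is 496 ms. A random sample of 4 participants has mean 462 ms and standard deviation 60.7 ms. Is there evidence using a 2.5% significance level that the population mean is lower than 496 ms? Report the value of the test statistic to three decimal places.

H0: μ = 496; H1: μ < 496 (one-sample t-test, left-tailed).
t = (x̄ − μ₀)/(s/√n) = (462 − 496)/(60.7/√4) = -1.120
df = n − 1 = 3
p-value = P(T ≤ -1.120) ≈ 0.172
Since p ≈ 0.172 > α = 0.025, fail to reject H0; the data do not provide sufficient evidence against H0.

-1.120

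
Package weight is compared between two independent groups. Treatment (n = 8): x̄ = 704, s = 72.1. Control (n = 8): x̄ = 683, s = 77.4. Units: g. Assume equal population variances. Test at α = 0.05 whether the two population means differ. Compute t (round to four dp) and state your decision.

t = 0.5615; fail to reject H0

Let group 1 = treatment, group 2 = control. H0: μ_1 = μ_2; H1: μ_1 ≠ μ_2 (two-sample pooled-variance t-test, two-sided).
s_p² = [(8−1)·72.1² + (8−1)·77.4²]/(8+8−2) = 5594.59
t = (704 − 683)/√[5594.59·(1/8 + 1/8)] = 0.5615
df = n₁ + n₂ − 2 = 14
Two-sided p-value ≈ 0.5833
Since p ≈ 0.5833 > α = 0.05, fail to reject H0; the data do not provide sufficient evidence against H0.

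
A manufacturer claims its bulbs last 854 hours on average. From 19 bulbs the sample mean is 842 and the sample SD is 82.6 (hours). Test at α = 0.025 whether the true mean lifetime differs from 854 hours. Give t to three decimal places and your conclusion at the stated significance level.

H0: μ = 854; H1: μ ≠ 854 (one-sample t-test, two-sided).
t = (x̄ − μ₀)/(s/√n) = (842 − 854)/(82.6/√19) = -0.633
df = n − 1 = 18
Two-sided p-value ≈ 0.5345
Since p ≈ 0.5345 > α = 0.025, fail to reject H0; the data do not provide sufficient evidence against H0.

t = -0.633; fail to reject H0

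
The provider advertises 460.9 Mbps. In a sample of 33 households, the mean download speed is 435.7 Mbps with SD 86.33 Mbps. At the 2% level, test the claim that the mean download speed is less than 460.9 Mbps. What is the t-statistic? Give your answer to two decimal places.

H0: μ = 460.9; H1: μ < 460.9 (one-sample t-test, left-tailed).
t = (x̄ − μ₀)/(s/√n) = (435.7 − 460.9)/(86.33/√33) = -1.68
df = n − 1 = 32
p-value = P(T ≤ -1.68) ≈ 0.0517
Since p ≈ 0.0517 > α = 0.02, fail to reject H0; the evidence is not statistically significant.

-1.68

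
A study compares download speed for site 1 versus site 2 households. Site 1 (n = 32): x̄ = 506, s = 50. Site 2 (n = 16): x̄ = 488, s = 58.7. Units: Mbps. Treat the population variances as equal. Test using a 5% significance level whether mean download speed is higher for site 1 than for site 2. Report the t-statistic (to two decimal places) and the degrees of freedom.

Let group 1 = site 1, group 2 = site 2. H0: μ_1 = μ_2; H1: μ_1 > μ_2 (two-sample pooled-variance t-test, right-tailed).
s_p² = [(32−1)·50² + (16−1)·58.7²]/(32+16−2) = 2808.38
t = (506 − 488)/√[2808.38·(1/32 + 1/16)] = 1.11
df = n₁ + n₂ − 2 = 46
p-value = P(T ≥ 1.11) ≈ 0.1365
Since p ≈ 0.1365 > α = 0.05, fail to reject H0; the evidence is not statistically significant.

t = 1.11, df = 46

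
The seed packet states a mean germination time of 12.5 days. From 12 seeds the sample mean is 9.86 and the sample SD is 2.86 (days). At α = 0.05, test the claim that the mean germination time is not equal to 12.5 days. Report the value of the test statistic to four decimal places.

-3.1976

H0: μ = 12.5; H1: μ ≠ 12.5 (one-sample t-test, two-sided).
t = (x̄ − μ₀)/(s/√n) = (9.86 − 12.5)/(2.86/√12) = -3.1976
df = n − 1 = 11
Two-sided p-value ≈ 0.0085
Since p ≈ 0.0085 < α = 0.05, reject H0; the evidence is statistically significant.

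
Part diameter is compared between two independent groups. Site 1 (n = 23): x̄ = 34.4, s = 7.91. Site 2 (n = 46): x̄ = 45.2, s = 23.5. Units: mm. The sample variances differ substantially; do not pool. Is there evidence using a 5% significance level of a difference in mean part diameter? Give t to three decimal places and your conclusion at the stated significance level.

t = -2.814; reject H0

Let group 1 = site 1, group 2 = site 2. H0: μ_1 = μ_2; H1: μ_1 ≠ μ_2 (Welch's two-sample t-test, two-sided).
t = (x̄_1 − x̄_2)/√(s_1²/n_1 + s_2²/n_2) = (34.4 − 45.2)/√(7.91²/23 + 23.5²/46) = -2.814
Welch–Satterthwaite df ≈ 61.27
Two-sided p-value ≈ 0.007
Since p ≈ 0.007 < α = 0.05, reject H0; the evidence is statistically significant.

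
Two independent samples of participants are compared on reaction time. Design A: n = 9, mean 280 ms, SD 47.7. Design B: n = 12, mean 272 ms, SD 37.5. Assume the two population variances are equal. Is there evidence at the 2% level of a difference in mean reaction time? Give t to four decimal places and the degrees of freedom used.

t = 0.4310, df = 19

Let group 1 = design A, group 2 = design B. H0: μ_1 = μ_2; H1: μ_1 ≠ μ_2 (two-sample pooled-variance t-test, two-sided).
s_p² = [(9−1)·47.7² + (12−1)·37.5²]/(9+12−2) = 1772.16
t = (280 − 272)/√[1772.16·(1/9 + 1/12)] = 0.4310
df = n₁ + n₂ − 2 = 19
Two-sided p-value ≈ 0.671
Since p ≈ 0.671 > α = 0.02, fail to reject H0; the data do not provide sufficient evidence against H0.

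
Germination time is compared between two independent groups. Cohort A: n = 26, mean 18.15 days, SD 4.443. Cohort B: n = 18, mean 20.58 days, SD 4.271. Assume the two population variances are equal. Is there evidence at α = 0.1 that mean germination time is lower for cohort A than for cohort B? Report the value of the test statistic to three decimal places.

-1.812

Let group 1 = cohort A, group 2 = cohort B. H0: μ_1 = μ_2; H1: μ_1 < μ_2 (two-sample pooled-variance t-test, left-tailed).
s_p² = [(26−1)·4.443² + (18−1)·4.271²]/(26+18−2) = 19.1336
t = (18.15 − 20.58)/√[19.1336·(1/26 + 1/18)] = -1.812
df = n₁ + n₂ − 2 = 42
p-value = P(T ≤ -1.812) ≈ 0.0386
Since p ≈ 0.0386 < α = 0.1, reject H0; the data support H1.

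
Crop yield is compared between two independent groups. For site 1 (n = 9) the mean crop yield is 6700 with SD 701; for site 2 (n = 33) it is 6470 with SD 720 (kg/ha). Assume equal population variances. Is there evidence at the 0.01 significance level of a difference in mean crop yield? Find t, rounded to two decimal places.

0.85

Let group 1 = site 1, group 2 = site 2. H0: μ_1 = μ_2; H1: μ_1 ≠ μ_2 (two-sample pooled-variance t-test, two-sided).
s_p² = [(9−1)·701² + (33−1)·720²]/(9+33−2) = 513000
t = (6700 − 6470)/√[513000·(1/9 + 1/33)] = 0.85
df = n₁ + n₂ − 2 = 40
Two-sided p-value ≈ 0.398
Since p ≈ 0.398 > α = 0.01, fail to reject H0; the evidence is not statistically significant.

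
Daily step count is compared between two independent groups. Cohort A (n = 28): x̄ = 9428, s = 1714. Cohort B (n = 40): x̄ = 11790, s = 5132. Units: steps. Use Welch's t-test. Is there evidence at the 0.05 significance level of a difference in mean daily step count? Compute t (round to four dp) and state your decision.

t = -2.7034; reject H0

Let group 1 = cohort A, group 2 = cohort B. H0: μ_1 = μ_2; H1: μ_1 ≠ μ_2 (Welch's two-sample t-test, two-sided).
t = (x̄_1 − x̄_2)/√(s_1²/n_1 + s_2²/n_2) = (9428 − 11790)/√(1714²/28 + 5132²/40) = -2.7034
Welch–Satterthwaite df ≈ 50.56
Two-sided p-value ≈ 0.0093
Since p ≈ 0.0093 < α = 0.05, reject H0; the evidence is statistically significant.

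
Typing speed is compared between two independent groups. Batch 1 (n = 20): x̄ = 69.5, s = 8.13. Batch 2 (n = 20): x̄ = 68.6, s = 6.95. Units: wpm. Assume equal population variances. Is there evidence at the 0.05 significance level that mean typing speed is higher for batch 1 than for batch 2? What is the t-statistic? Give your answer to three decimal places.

Let group 1 = batch 1, group 2 = batch 2. H0: μ_1 = μ_2; H1: μ_1 > μ_2 (two-sample pooled-variance t-test, right-tailed).
s_p² = [(20−1)·8.13² + (20−1)·6.95²]/(20+20−2) = 57.1997
t = (69.5 − 68.6)/√[57.1997·(1/20 + 1/20)] = 0.376
df = n₁ + n₂ − 2 = 38
p-value = P(T ≥ 0.376) ≈ 0.354
Since p ≈ 0.354 > α = 0.05, fail to reject H0; the data do not provide sufficient evidence against H0.

0.376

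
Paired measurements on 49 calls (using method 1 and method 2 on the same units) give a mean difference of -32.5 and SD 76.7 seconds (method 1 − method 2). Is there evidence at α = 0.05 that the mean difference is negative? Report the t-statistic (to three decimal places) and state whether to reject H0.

H0: μ_d = 0; H1: μ_d < 0 (paired t-test on the differences, left-tailed).
t = d̄/(s_d/√n) = -32.5/(76.7/√49) = -2.966
df = n − 1 = 48
p-value = P(T ≤ -2.966) ≈ 0.002
Since p ≈ 0.002 < α = 0.05, reject H0; the evidence is statistically significant.

t = -2.966; reject H0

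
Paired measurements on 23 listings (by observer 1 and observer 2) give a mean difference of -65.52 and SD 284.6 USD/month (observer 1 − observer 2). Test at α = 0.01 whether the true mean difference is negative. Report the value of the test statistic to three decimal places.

-1.104

H0: μ_d = 0; H1: μ_d < 0 (paired t-test on the differences, left-tailed).
t = d̄/(s_d/√n) = -65.52/(284.6/√23) = -1.104
df = n − 1 = 22
p-value = P(T ≤ -1.104) ≈ 0.141
Since p ≈ 0.141 > α = 0.01, fail to reject H0; the evidence is not statistically significant.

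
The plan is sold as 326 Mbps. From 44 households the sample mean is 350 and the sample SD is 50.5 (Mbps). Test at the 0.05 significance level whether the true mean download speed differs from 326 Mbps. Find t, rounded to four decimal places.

3.1524

H0: μ = 326; H1: μ ≠ 326 (one-sample t-test, two-sided).
t = (x̄ − μ₀)/(s/√n) = (350 − 326)/(50.5/√44) = 3.1524
df = n − 1 = 43
Two-sided p-value ≈ 0.003
Since p ≈ 0.003 < α = 0.05, reject H0; the data support H1.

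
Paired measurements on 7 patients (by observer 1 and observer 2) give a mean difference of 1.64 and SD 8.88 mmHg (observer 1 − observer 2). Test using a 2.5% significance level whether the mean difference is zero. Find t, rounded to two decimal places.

H0: μ_d = 0; H1: μ_d ≠ 0 (paired t-test on the differences, two-sided).
t = d̄/(s_d/√n) = 1.64/(8.88/√7) = 0.49
df = n − 1 = 6
Two-sided p-value ≈ 0.642
Since p ≈ 0.642 > α = 0.025, fail to reject H0; the data do not provide sufficient evidence against H0.

0.49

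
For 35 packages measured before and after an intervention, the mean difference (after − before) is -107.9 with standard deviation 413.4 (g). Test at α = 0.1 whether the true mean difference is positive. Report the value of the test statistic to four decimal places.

-1.5441

H0: μ_d = 0; H1: μ_d > 0 (paired t-test on the differences, right-tailed).
t = d̄/(s_d/√n) = -107.9/(413.4/√35) = -1.5441
df = n − 1 = 34
p-value = P(T ≥ -1.5441) ≈ 0.9341
Since p ≈ 0.9341 > α = 0.1, fail to reject H0; the evidence is not statistically significant.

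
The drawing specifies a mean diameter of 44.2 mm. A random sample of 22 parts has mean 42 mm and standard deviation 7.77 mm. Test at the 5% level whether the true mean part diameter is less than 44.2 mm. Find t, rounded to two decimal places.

H0: μ = 44.2; H1: μ < 44.2 (one-sample t-test, left-tailed).
t = (x̄ − μ₀)/(s/√n) = (42 − 44.2)/(7.77/√22) = -1.33
df = n − 1 = 21
p-value = P(T ≤ -1.33) ≈ 0.0992
Since p ≈ 0.0992 > α = 0.05, fail to reject H0; the evidence is not statistically significant.

-1.33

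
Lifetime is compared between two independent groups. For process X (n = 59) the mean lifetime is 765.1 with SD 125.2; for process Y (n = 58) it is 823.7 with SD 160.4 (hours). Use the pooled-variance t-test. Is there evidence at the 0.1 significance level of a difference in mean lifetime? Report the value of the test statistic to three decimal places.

-2.205

Let group 1 = process X, group 2 = process Y. H0: μ_1 = μ_2; H1: μ_1 ≠ μ_2 (two-sample pooled-variance t-test, two-sided).
s_p² = [(59−1)·125.2² + (58−1)·160.4²]/(59+58−2) = 20657.9
t = (765.1 − 823.7)/√[20657.9·(1/59 + 1/58)] = -2.205
df = n₁ + n₂ − 2 = 115
Two-sided p-value ≈ 0.0294
Since p ≈ 0.0294 < α = 0.1, reject H0; the evidence is statistically significant.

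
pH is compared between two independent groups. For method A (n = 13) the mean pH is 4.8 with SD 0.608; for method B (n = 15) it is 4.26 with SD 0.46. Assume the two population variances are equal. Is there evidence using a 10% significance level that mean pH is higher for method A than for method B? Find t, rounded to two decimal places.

Let group 1 = method A, group 2 = method B. H0: μ_1 = μ_2; H1: μ_1 > μ_2 (two-sample pooled-variance t-test, right-tailed).
s_p² = [(13−1)·0.608² + (15−1)·0.46²]/(13+15−2) = 0.284553
t = (4.8 − 4.26)/√[0.284553·(1/13 + 1/15)] = 2.67
df = n₁ + n₂ − 2 = 26
p-value = P(T ≥ 2.67) ≈ 0.0064
Since p ≈ 0.0064 < α = 0.1, reject H0; the evidence is statistically significant.

2.67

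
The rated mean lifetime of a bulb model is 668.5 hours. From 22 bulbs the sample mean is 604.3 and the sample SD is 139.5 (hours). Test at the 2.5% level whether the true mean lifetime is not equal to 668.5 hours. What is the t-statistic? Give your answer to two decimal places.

-2.16

H0: μ = 668.5; H1: μ ≠ 668.5 (one-sample t-test, two-sided).
t = (x̄ − μ₀)/(s/√n) = (604.3 − 668.5)/(139.5/√22) = -2.16
df = n − 1 = 21
Two-sided p-value ≈ 0.043
Since p ≈ 0.043 > α = 0.025, fail to reject H0; the evidence is not statistically significant.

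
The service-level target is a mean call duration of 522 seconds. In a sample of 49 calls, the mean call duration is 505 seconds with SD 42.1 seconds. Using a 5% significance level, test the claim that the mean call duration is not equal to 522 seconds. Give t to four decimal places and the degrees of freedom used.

H0: μ = 522; H1: μ ≠ 522 (one-sample t-test, two-sided).
t = (x̄ − μ₀)/(s/√n) = (505 − 522)/(42.1/√49) = -2.8266
df = n − 1 = 48
Two-sided p-value ≈ 0.0068
Since p ≈ 0.0068 < α = 0.05, reject H0; the evidence is statistically significant.

t = -2.8266, df = 48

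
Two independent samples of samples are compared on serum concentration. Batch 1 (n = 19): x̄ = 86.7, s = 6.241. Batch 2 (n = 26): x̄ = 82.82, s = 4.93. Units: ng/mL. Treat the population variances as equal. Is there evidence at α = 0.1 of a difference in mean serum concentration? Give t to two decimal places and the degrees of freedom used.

Let group 1 = batch 1, group 2 = batch 2. H0: μ_1 = μ_2; H1: μ_1 ≠ μ_2 (two-sample pooled-variance t-test, two-sided).
s_p² = [(19−1)·6.241² + (26−1)·4.93²]/(19+26−2) = 30.4354
t = (86.7 − 82.82)/√[30.4354·(1/19 + 1/26)] = 2.33
df = n₁ + n₂ − 2 = 43
Two-sided p-value ≈ 0.025
Since p ≈ 0.025 < α = 0.1, reject H0; the evidence is statistically significant.

t = 2.33, df = 43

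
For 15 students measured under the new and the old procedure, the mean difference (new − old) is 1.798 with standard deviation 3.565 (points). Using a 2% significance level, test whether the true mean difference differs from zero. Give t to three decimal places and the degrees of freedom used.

t = 1.953, df = 14

H0: μ_d = 0; H1: μ_d ≠ 0 (paired t-test on the differences, two-sided).
t = d̄/(s_d/√n) = 1.798/(3.565/√15) = 1.953
df = n − 1 = 14
Two-sided p-value ≈ 0.0711
Since p ≈ 0.0711 > α = 0.02, fail to reject H0; the data do not provide sufficient evidence against H0.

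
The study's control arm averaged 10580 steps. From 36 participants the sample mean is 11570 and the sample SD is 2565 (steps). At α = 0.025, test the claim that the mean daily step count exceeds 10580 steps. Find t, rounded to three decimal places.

H0: μ = 10580; H1: μ > 10580 (one-sample t-test, right-tailed).
t = (x̄ − μ₀)/(s/√n) = (11570 − 10580)/(2565/√36) = 2.316
df = n − 1 = 35
p-value = P(T ≥ 2.316) ≈ 0.0133
Since p ≈ 0.0133 < α = 0.025, reject H0; the data support H1.

2.316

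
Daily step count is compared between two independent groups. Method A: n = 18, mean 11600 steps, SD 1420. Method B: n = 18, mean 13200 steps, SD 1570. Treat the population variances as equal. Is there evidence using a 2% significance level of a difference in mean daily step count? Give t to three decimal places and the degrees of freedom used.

t = -3.207, df = 34

Let group 1 = method A, group 2 = method B. H0: μ_1 = μ_2; H1: μ_1 ≠ μ_2 (two-sample pooled-variance t-test, two-sided).
s_p² = [(18−1)·1420² + (18−1)·1570²]/(18+18−2) = 2240650
t = (11600 − 13200)/√[2240650·(1/18 + 1/18)] = -3.207
df = n₁ + n₂ − 2 = 34
Two-sided p-value ≈ 0.003
Since p ≈ 0.003 < α = 0.02, reject H0; the evidence is statistically significant.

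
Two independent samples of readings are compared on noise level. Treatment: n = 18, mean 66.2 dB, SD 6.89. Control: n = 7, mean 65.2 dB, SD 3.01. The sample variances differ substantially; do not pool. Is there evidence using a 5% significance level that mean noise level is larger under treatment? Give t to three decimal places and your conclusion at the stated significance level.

t = 0.504; fail to reject H0

Let group 1 = treatment, group 2 = control. H0: μ_1 = μ_2; H1: μ_1 > μ_2 (Welch's two-sample t-test, right-tailed).
t = (x̄_1 − x̄_2)/√(s_1²/n_1 + s_2²/n_2) = (66.2 − 65.2)/√(6.89²/18 + 3.01²/7) = 0.504
Welch–Satterthwaite df ≈ 22.46
p-value = P(T ≥ 0.504) ≈ 0.3095
Since p ≈ 0.3095 > α = 0.05, fail to reject H0; the evidence is not statistically significant.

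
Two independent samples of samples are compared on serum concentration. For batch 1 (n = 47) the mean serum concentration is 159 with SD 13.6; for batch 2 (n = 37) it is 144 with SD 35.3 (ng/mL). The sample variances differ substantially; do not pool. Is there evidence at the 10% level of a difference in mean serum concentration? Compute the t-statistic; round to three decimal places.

Let group 1 = batch 1, group 2 = batch 2. H0: μ_1 = μ_2; H1: μ_1 ≠ μ_2 (Welch's two-sample t-test, two-sided).
t = (x̄_1 − x̄_2)/√(s_1²/n_1 + s_2²/n_2) = (159 − 144)/√(13.6²/47 + 35.3²/37) = 2.446
Welch–Satterthwaite df ≈ 44.43
Two-sided p-value ≈ 0.0185
Since p ≈ 0.0185 < α = 0.1, reject H0; the evidence is statistically significant.

2.446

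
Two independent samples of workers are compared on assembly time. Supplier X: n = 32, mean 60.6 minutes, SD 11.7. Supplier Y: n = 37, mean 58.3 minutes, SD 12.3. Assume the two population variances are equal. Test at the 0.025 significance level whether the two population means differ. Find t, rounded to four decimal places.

0.7922

Let group 1 = supplier X, group 2 = supplier Y. H0: μ_1 = μ_2; H1: μ_1 ≠ μ_2 (two-sample pooled-variance t-test, two-sided).
s_p² = [(32−1)·11.7² + (37−1)·12.3²]/(32+37−2) = 144.627
t = (60.6 − 58.3)/√[144.627·(1/32 + 1/37)] = 0.7922
df = n₁ + n₂ − 2 = 67
Two-sided p-value ≈ 0.4310
Since p ≈ 0.4310 > α = 0.025, fail to reject H0; the evidence is not statistically significant.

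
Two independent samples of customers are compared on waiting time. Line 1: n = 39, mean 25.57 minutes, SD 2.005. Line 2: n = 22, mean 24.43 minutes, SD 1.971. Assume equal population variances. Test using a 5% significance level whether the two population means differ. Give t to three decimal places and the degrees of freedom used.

Let group 1 = line 1, group 2 = line 2. H0: μ_1 = μ_2; H1: μ_1 ≠ μ_2 (two-sample pooled-variance t-test, two-sided).
s_p² = [(39−1)·2.005² + (22−1)·1.971²]/(39+22−2) = 3.97191
t = (25.57 − 24.43)/√[3.97191·(1/39 + 1/22)] = 2.145
df = n₁ + n₂ − 2 = 59
Two-sided p-value ≈ 0.0361
Since p ≈ 0.0361 < α = 0.05, reject H0; the data support H1.

t = 2.145, df = 59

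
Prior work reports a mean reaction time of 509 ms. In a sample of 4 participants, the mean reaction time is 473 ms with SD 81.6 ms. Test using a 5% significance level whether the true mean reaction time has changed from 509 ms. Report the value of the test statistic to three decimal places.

H0: μ = 509; H1: μ ≠ 509 (one-sample t-test, two-sided).
t = (x̄ − μ₀)/(s/√n) = (473 − 509)/(81.6/√4) = -0.882
df = n − 1 = 3
Two-sided p-value ≈ 0.4426
Since p ≈ 0.4426 > α = 0.05, fail to reject H0; the data do not provide sufficient evidence against H0.

-0.882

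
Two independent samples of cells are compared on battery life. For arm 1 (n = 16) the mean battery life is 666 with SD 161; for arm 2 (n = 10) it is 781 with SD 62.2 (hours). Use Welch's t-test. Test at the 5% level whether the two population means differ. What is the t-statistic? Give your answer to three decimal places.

Let group 1 = arm 1, group 2 = arm 2. H0: μ_1 = μ_2; H1: μ_1 ≠ μ_2 (Welch's two-sample t-test, two-sided).
t = (x̄_1 − x̄_2)/√(s_1²/n_1 + s_2²/n_2) = (666 − 781)/√(161²/16 + 62.2²/10) = -2.567
Welch–Satterthwaite df ≈ 21.02
Two-sided p-value ≈ 0.0180
Since p ≈ 0.0180 < α = 0.05, reject H0; the evidence is statistically significant.

-2.567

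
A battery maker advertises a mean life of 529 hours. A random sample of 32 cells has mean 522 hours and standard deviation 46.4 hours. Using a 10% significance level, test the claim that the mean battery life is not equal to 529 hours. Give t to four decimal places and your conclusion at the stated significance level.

H0: μ = 529; H1: μ ≠ 529 (one-sample t-test, two-sided).
t = (x̄ − μ₀)/(s/√n) = (522 − 529)/(46.4/√32) = -0.8534
df = n − 1 = 31
Two-sided p-value ≈ 0.400
Since p ≈ 0.400 > α = 0.1, fail to reject H0; the data do not provide sufficient evidence against H0.

t = -0.8534; fail to reject H0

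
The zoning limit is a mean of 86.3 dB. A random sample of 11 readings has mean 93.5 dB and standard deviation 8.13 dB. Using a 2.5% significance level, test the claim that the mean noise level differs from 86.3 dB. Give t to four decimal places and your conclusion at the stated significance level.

H0: μ = 86.3; H1: μ ≠ 86.3 (one-sample t-test, two-sided).
t = (x̄ − μ₀)/(s/√n) = (93.5 − 86.3)/(8.13/√11) = 2.9372
df = n − 1 = 10
Two-sided p-value ≈ 0.015
Since p ≈ 0.015 < α = 0.025, reject H0; the evidence is statistically significant.

t = 2.9372; reject H0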